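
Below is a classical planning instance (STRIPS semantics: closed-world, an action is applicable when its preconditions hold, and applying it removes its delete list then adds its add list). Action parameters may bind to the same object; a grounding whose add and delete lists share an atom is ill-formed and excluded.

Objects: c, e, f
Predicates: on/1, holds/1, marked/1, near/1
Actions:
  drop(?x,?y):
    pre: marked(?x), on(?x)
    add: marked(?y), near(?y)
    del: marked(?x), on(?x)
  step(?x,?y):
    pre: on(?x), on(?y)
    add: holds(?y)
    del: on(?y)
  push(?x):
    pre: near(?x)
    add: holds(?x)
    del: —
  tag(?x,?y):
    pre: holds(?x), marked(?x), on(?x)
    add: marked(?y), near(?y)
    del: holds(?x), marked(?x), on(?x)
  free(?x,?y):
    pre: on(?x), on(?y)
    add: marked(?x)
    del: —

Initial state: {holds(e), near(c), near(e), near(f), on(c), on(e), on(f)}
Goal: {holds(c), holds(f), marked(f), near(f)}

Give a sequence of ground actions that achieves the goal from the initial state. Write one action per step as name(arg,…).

step(c,c); push(f); free(f,e)

1. step(c,c)  →  {holds(c), holds(e), near(c), near(e), near(f), on(e), on(f)}
2. push(f)  →  {holds(c), holds(e), holds(f), near(c), near(e), near(f), on(e), on(f)}
3. free(f,e)  →  {holds(c), holds(e), holds(f), marked(f), near(c), near(e), near(f), on(e), on(f)}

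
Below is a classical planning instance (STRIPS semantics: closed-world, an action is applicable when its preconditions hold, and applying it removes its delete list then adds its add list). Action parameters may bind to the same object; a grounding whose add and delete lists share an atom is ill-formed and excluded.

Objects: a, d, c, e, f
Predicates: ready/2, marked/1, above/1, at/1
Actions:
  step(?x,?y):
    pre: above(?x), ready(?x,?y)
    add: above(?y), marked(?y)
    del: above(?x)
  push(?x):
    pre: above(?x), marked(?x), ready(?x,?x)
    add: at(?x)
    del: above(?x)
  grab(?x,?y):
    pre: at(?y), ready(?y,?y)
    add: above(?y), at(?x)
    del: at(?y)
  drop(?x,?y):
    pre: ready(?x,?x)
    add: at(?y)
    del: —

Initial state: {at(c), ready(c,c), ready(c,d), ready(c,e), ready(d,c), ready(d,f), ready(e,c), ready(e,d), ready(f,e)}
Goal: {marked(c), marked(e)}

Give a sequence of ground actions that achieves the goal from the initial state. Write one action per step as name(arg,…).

grab(a,c); step(c,e); step(e,c)

1. grab(a,c)  →  {above(c), at(a), ready(c,c), ready(c,d), ready(c,e), ready(d,c), ready(d,f), ready(e,c), ready(e,d), ready(f,e)}
2. step(c,e)  →  {above(e), at(a), marked(e), ready(c,c), ready(c,d), ready(c,e), ready(d,c), ready(d,f), ready(e,c), ready(e,d), ready(f,e)}
3. step(e,c)  →  {above(c), at(a), marked(c), marked(e), ready(c,c), ready(c,d), ready(c,e), ready(d,c), ready(d,f), ready(e,c), ready(e,d), ready(f,e)}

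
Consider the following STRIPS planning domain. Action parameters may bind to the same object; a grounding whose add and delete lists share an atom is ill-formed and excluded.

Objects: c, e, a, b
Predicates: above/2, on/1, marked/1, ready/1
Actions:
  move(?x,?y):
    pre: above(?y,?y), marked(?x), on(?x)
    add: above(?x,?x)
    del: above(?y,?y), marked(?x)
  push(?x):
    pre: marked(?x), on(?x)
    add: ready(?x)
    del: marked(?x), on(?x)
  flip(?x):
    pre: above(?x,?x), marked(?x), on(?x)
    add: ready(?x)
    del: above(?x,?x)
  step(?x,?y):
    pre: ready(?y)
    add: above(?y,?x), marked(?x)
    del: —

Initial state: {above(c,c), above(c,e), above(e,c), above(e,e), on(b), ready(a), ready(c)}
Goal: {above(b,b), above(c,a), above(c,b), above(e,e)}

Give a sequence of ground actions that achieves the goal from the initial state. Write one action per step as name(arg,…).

1. step(a,c)  →  {above(c,a), above(c,c), above(c,e), above(e,c), above(e,e), marked(a), on(b), ready(a), ready(c)}
2. step(b,c)  →  {above(c,a), above(c,b), above(c,c), above(c,e), above(e,c), above(e,e), marked(a), marked(b), on(b), ready(a), ready(c)}
3. move(b,c)  →  {above(b,b), above(c,a), above(c,b), above(c,e), above(e,c), above(e,e), marked(a), on(b), ready(a), ready(c)}

step(a,c); step(b,c); move(b,c)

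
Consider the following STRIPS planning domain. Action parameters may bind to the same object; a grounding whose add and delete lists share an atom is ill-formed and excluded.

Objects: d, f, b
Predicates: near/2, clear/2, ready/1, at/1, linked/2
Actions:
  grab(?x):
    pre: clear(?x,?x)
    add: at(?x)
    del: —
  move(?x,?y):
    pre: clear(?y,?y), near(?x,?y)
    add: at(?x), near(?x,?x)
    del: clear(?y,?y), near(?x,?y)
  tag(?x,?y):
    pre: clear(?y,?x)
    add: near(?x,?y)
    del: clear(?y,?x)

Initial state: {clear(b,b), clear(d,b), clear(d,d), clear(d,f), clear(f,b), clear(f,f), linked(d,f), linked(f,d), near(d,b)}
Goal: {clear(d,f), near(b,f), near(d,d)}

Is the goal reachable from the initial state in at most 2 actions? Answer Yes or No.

Yes

1. move(d,b)  →  {at(d), clear(d,b), clear(d,d), clear(d,f), clear(f,b), clear(f,f), linked(d,f), linked(f,d), near(d,d)}
2. tag(b,f)  →  {at(d), clear(d,b), clear(d,d), clear(d,f), clear(f,f), linked(d,f), linked(f,d), near(b,f), near(d,d)}
optimal plan length = 2; 2 ≤ 2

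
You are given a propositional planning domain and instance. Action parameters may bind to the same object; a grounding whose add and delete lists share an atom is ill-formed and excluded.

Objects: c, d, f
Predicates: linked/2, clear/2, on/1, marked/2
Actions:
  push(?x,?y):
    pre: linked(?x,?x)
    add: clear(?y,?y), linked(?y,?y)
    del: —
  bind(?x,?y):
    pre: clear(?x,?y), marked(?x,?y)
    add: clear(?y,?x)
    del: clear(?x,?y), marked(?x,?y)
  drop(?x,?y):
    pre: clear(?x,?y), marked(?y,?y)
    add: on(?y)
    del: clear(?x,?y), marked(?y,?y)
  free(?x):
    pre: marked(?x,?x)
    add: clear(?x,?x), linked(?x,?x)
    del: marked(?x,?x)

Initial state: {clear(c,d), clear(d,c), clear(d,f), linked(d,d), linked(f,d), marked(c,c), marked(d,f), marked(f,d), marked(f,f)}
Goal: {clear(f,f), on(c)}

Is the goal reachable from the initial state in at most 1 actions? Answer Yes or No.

No

1. push(d,f)  →  {clear(c,d), clear(d,c), clear(d,f), clear(f,f), linked(d,d), linked(f,d), linked(f,f), marked(c,c), marked(d,f), marked(f,d), marked(f,f)}
2. drop(d,c)  →  {clear(c,d), clear(d,f), clear(f,f), linked(d,d), linked(f,d), linked(f,f), marked(d,f), marked(f,d), marked(f,f), on(c)}
optimal plan length = 2; 2 > 1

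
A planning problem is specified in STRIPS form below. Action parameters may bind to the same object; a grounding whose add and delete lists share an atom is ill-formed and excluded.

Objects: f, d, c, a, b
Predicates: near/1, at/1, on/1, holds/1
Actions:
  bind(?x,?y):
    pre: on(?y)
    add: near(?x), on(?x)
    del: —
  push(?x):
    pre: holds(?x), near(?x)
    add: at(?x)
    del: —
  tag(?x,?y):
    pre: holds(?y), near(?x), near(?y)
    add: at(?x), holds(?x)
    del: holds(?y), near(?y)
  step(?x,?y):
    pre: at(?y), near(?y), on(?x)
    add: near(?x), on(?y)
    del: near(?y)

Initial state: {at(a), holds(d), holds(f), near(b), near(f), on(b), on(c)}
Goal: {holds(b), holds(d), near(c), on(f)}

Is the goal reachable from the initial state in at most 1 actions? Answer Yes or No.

No

1. bind(f,c)  →  {at(a), holds(d), holds(f), near(b), near(f), on(b), on(c), on(f)}
2. bind(c,f)  →  {at(a), holds(d), holds(f), near(b), near(c), near(f), on(b), on(c), on(f)}
3. tag(b,f)  →  {at(a), at(b), holds(b), holds(d), near(b), near(c), on(b), on(c), on(f)}
optimal plan length = 3; 3 > 1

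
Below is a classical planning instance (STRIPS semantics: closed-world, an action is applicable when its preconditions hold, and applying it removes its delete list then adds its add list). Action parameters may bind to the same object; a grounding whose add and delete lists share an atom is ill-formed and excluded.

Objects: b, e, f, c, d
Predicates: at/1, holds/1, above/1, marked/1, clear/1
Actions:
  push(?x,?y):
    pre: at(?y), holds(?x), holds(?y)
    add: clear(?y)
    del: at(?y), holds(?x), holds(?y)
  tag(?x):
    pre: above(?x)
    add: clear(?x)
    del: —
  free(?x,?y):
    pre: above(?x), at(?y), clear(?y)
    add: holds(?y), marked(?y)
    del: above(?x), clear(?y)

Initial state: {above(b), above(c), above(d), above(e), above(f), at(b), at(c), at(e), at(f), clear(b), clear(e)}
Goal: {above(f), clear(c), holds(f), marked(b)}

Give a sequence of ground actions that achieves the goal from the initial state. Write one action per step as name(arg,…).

tag(f); tag(c); free(b,b); free(e,f)

1. tag(f)  →  {above(b), above(c), above(d), above(e), above(f), at(b), at(c), at(e), at(f), clear(b), clear(e), clear(f)}
2. tag(c)  →  {above(b), above(c), above(d), above(e), above(f), at(b), at(c), at(e), at(f), clear(b), clear(c), clear(e), clear(f)}
3. free(b,b)  →  {above(c), above(d), above(e), above(f), at(b), at(c), at(e), at(f), clear(c), clear(e), clear(f), holds(b), marked(b)}
4. free(e,f)  →  {above(c), above(d), above(f), at(b), at(c), at(e), at(f), clear(c), clear(e), holds(b), holds(f), marked(b), marked(f)}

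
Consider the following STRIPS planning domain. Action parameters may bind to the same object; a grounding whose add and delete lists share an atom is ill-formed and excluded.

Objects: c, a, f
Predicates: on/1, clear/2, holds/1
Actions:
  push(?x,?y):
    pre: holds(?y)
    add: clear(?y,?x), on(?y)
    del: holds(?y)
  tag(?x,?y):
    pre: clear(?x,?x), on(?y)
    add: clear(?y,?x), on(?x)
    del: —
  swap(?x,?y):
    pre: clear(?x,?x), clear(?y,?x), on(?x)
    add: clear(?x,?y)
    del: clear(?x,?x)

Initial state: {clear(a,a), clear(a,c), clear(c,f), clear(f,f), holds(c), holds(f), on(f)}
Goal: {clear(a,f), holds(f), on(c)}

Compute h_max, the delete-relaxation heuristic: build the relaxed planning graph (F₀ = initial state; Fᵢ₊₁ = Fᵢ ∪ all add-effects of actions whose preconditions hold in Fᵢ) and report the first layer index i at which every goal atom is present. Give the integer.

F0 = init (7 atoms)
F1 = F0 ∪ {clear(c,a), clear(c,c), clear(f,a), clear(f,c), on(a), on(c)}  (13 atoms)
F2 = F1 ∪ {clear(a,f)}  (14 atoms)
goal ⊆ F2  ⇒  h_max = 2

2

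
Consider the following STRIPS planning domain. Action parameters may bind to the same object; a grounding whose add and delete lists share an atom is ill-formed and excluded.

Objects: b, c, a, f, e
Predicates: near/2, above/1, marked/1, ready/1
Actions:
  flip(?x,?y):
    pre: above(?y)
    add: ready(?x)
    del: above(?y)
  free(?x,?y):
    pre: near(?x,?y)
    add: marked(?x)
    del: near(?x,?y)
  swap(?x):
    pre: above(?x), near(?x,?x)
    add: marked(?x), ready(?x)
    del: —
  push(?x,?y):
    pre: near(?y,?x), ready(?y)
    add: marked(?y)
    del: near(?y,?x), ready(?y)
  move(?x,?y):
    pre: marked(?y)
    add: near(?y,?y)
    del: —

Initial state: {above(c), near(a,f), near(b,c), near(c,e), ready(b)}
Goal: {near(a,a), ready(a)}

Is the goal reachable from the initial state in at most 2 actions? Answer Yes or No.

1. flip(a,c)  →  {near(a,f), near(b,c), near(c,e), ready(a), ready(b)}
2. free(a,f)  →  {marked(a), near(b,c), near(c,e), ready(a), ready(b)}
3. move(b,a)  →  {marked(a), near(a,a), near(b,c), near(c,e), ready(a), ready(b)}
optimal plan length = 3; 3 > 2

No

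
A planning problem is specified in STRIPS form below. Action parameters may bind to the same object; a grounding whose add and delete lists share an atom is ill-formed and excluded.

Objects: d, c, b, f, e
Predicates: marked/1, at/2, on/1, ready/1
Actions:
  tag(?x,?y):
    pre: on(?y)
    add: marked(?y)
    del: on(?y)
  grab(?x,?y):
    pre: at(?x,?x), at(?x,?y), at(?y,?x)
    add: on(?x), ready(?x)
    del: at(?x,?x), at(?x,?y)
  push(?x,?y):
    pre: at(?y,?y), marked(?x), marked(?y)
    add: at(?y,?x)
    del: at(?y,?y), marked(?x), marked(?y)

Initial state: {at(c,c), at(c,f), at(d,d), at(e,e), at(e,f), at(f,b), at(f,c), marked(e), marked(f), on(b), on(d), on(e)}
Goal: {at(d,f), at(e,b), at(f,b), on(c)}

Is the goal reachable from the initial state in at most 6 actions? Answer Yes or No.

1. tag(d,d)  →  {at(c,c), at(c,f), at(d,d), at(e,e), at(e,f), at(f,b), at(f,c), marked(d), marked(e), marked(f), on(b), on(e)}
2. tag(d,b)  →  {at(c,c), at(c,f), at(d,d), at(e,e), at(e,f), at(f,b), at(f,c), marked(b), marked(d), marked(e), marked(f), on(e)}
3. grab(c,c)  →  {at(c,f), at(d,d), at(e,e), at(e,f), at(f,b), at(f,c), marked(b), marked(d), marked(e), marked(f), on(c), on(e), ready(c)}
4. push(b,e)  →  {at(c,f), at(d,d), at(e,b), at(e,f), at(f,b), at(f,c), marked(d), marked(f), on(c), on(e), ready(c)}
5. push(f,d)  →  {at(c,f), at(d,f), at(e,b), at(e,f), at(f,b), at(f,c), on(c), on(e), ready(c)}
optimal plan length = 5; 5 ≤ 6

Yes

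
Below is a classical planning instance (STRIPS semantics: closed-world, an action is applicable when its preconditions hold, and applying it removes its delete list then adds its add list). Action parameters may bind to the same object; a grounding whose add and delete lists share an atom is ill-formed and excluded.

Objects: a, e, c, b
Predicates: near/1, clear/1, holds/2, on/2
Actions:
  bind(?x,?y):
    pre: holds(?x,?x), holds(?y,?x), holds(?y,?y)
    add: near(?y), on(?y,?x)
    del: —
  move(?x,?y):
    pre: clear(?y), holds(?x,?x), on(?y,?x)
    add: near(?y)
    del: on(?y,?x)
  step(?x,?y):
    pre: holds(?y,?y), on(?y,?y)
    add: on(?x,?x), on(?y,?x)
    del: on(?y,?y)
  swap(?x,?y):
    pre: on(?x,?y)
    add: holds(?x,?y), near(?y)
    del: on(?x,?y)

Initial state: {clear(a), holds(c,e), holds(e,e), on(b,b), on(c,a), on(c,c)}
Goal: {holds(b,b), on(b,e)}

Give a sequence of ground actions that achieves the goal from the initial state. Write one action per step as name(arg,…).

swap(b,b); bind(b,b); step(e,b)

1. swap(b,b)  →  {clear(a), holds(b,b), holds(c,e), holds(e,e), near(b), on(c,a), on(c,c)}
2. bind(b,b)  →  {clear(a), holds(b,b), holds(c,e), holds(e,e), near(b), on(b,b), on(c,a), on(c,c)}
3. step(e,b)  →  {clear(a), holds(b,b), holds(c,e), holds(e,e), near(b), on(b,e), on(c,a), on(c,c), on(e,e)}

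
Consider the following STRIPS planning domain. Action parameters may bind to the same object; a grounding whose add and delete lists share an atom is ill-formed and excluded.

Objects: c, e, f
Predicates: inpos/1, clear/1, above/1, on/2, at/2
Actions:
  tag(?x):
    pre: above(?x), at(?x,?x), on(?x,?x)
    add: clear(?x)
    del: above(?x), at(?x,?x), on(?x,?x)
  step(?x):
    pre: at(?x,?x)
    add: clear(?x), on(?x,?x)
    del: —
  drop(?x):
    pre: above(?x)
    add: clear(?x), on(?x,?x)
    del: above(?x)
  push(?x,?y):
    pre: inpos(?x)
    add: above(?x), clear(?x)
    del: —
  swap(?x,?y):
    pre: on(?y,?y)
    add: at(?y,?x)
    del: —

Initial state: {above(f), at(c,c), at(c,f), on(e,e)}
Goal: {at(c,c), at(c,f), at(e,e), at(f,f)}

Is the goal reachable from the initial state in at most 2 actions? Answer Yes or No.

No

1. drop(f)  →  {at(c,c), at(c,f), clear(f), on(e,e), on(f,f)}
2. swap(e,e)  →  {at(c,c), at(c,f), at(e,e), clear(f), on(e,e), on(f,f)}
3. swap(f,f)  →  {at(c,c), at(c,f), at(e,e), at(f,f), clear(f), on(e,e), on(f,f)}
optimal plan length = 3; 3 > 2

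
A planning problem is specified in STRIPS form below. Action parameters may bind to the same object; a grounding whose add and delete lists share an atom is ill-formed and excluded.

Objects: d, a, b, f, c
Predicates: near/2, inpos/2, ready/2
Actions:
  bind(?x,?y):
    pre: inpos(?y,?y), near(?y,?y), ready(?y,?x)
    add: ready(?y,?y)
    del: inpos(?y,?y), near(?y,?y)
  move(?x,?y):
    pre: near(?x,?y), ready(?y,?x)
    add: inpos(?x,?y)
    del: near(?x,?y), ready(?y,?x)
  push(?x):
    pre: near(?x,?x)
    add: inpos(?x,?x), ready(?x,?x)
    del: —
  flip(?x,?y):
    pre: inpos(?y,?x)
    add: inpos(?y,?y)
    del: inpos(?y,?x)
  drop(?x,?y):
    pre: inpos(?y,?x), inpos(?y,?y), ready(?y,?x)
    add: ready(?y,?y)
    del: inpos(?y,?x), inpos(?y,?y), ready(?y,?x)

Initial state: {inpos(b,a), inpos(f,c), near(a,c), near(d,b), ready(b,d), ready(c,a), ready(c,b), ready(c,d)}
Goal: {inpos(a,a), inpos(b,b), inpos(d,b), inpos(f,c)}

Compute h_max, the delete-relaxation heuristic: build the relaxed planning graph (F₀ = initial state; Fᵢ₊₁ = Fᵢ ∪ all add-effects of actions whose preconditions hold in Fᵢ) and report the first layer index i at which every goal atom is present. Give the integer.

2

F0 = init (8 atoms)
F1 = F0 ∪ {inpos(a,c), inpos(b,b), inpos(d,b), inpos(f,f)}  (12 atoms)
F2 = F1 ∪ {inpos(a,a), inpos(d,d)}  (14 atoms)
goal ⊆ F2  ⇒  h_max = 2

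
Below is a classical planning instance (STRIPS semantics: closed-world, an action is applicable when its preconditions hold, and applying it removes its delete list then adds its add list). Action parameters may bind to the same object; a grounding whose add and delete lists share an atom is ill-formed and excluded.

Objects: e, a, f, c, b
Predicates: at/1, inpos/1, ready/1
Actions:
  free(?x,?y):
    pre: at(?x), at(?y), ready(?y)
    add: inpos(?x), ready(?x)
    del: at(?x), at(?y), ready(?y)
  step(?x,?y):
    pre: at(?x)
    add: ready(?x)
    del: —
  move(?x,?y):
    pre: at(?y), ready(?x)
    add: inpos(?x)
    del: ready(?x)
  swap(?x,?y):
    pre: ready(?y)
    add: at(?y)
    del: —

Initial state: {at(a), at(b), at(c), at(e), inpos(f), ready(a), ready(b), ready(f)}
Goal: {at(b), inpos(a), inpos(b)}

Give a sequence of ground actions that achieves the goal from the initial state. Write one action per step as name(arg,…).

1. move(a,e)  →  {at(a), at(b), at(c), at(e), inpos(a), inpos(f), ready(b), ready(f)}
2. move(b,e)  →  {at(a), at(b), at(c), at(e), inpos(a), inpos(b), inpos(f), ready(f)}

move(a,e); move(b,e)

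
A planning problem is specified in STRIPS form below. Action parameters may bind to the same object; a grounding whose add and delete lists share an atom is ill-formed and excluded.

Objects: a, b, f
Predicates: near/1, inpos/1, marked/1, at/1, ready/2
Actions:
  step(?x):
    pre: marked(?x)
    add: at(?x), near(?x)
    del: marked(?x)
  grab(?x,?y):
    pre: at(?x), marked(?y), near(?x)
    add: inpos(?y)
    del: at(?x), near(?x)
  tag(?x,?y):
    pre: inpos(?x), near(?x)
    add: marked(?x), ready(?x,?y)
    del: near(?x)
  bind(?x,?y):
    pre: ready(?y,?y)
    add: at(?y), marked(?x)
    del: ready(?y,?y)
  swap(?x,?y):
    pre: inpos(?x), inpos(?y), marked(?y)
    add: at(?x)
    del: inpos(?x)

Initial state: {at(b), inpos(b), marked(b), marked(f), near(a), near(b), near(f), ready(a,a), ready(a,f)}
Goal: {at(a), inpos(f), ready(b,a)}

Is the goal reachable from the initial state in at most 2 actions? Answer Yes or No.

1. step(f)  →  {at(b), at(f), inpos(b), marked(b), near(a), near(b), near(f), ready(a,a), ready(a,f)}
2. tag(b,a)  →  {at(b), at(f), inpos(b), marked(b), near(a), near(f), ready(a,a), ready(a,f), ready(b,a)}
3. bind(f,a)  →  {at(a), at(b), at(f), inpos(b), marked(b), marked(f), near(a), near(f), ready(a,f), ready(b,a)}
4. grab(f,f)  →  {at(a), at(b), inpos(b), inpos(f), marked(b), marked(f), near(a), ready(a,f), ready(b,a)}
optimal plan length = 4; 4 > 2

No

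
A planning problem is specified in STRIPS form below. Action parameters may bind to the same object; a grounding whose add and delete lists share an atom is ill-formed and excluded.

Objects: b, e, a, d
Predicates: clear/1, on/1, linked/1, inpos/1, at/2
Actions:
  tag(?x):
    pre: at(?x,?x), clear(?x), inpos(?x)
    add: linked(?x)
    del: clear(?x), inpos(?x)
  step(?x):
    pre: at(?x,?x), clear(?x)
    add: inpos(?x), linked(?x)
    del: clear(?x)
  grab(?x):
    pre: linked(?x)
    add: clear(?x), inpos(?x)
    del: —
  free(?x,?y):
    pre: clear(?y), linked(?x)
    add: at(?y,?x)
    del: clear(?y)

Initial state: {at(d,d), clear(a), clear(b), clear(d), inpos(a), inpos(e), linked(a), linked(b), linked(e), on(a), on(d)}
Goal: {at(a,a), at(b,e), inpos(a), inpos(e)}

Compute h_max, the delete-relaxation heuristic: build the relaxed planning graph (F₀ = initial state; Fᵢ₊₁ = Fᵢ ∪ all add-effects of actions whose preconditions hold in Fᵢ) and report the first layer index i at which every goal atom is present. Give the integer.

F0 = init (11 atoms)
F1 = F0 ∪ {at(a,a), at(a,b), at(a,e), at(b,a), at(b,b), at(b,e), at(d,a), at(d,b), at(d,e), clear(e), inpos(b), inpos(d), linked(d)}  (24 atoms)
goal ⊆ F1  ⇒  h_max = 1

1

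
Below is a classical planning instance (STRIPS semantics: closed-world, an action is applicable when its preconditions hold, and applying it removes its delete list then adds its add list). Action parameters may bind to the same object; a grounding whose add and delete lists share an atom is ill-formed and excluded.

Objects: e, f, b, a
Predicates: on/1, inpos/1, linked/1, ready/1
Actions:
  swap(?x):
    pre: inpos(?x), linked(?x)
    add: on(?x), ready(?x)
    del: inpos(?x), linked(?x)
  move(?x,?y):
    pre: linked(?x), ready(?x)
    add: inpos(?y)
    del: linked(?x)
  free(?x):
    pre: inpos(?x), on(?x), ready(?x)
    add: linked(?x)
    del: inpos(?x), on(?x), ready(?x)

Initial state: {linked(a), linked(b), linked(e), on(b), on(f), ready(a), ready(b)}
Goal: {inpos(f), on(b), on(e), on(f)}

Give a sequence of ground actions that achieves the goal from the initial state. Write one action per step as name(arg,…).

move(b,e); swap(e); move(a,f)

1. move(b,e)  →  {inpos(e), linked(a), linked(e), on(b), on(f), ready(a), ready(b)}
2. swap(e)  →  {linked(a), on(b), on(e), on(f), ready(a), ready(b), ready(e)}
3. move(a,f)  →  {inpos(f), on(b), on(e), on(f), ready(a), ready(b), ready(e)}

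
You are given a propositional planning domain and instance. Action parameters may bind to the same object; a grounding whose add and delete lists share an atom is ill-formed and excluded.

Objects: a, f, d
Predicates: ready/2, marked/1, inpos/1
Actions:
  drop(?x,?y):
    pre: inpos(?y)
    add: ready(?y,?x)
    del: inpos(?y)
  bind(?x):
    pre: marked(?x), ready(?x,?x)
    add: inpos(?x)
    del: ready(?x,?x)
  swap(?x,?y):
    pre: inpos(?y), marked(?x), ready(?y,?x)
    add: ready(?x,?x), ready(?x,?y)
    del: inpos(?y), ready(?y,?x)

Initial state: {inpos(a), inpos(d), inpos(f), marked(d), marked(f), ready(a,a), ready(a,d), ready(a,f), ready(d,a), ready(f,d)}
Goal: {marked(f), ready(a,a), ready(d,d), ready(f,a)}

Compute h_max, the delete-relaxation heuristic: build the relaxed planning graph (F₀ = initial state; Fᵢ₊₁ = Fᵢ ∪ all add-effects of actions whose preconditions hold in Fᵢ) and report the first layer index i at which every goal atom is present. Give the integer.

F0 = init (10 atoms)
F1 = F0 ∪ {ready(d,d), ready(d,f), ready(f,a), ready(f,f)}  (14 atoms)
goal ⊆ F1  ⇒  h_max = 1

1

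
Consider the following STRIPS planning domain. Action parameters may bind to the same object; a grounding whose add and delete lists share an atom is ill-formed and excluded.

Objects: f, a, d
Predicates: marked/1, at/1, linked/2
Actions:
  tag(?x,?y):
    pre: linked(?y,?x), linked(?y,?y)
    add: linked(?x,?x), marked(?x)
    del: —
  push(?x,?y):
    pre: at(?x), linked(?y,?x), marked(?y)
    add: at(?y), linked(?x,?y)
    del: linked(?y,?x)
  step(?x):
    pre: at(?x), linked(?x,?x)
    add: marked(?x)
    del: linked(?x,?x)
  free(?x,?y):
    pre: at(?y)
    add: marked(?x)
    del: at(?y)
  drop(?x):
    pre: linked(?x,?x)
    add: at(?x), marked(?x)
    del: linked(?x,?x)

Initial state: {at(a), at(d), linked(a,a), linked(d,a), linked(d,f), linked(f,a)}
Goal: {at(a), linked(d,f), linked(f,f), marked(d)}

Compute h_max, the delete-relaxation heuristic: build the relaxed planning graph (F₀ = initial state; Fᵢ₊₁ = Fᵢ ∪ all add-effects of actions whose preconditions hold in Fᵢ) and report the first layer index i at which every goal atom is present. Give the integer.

3

F0 = init (6 atoms)
F1 = F0 ∪ {marked(a), marked(d), marked(f)}  (9 atoms)
F2 = F1 ∪ {at(f), linked(a,d), linked(a,f)}  (12 atoms)
F3 = F2 ∪ {linked(d,d), linked(f,d), linked(f,f)}  (15 atoms)
goal ⊆ F3  ⇒  h_max = 3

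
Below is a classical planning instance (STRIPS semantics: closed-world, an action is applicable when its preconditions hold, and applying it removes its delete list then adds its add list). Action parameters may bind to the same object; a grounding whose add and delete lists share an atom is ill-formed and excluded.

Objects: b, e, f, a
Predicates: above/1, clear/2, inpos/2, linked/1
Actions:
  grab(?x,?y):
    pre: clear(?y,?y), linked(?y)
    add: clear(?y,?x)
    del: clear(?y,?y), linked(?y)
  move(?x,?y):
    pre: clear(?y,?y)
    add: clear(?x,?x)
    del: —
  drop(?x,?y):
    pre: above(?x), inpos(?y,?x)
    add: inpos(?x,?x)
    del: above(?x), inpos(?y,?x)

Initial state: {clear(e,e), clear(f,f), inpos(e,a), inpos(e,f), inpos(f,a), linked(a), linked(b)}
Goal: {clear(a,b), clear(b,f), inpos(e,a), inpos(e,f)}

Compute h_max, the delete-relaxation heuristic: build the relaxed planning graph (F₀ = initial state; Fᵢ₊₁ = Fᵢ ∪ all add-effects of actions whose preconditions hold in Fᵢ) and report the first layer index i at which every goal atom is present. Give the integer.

F0 = init (7 atoms)
F1 = F0 ∪ {clear(a,a), clear(b,b)}  (9 atoms)
F2 = F1 ∪ {clear(a,b), clear(a,e), clear(a,f), clear(b,a), clear(b,e), clear(b,f)}  (15 atoms)
goal ⊆ F2  ⇒  h_max = 2

2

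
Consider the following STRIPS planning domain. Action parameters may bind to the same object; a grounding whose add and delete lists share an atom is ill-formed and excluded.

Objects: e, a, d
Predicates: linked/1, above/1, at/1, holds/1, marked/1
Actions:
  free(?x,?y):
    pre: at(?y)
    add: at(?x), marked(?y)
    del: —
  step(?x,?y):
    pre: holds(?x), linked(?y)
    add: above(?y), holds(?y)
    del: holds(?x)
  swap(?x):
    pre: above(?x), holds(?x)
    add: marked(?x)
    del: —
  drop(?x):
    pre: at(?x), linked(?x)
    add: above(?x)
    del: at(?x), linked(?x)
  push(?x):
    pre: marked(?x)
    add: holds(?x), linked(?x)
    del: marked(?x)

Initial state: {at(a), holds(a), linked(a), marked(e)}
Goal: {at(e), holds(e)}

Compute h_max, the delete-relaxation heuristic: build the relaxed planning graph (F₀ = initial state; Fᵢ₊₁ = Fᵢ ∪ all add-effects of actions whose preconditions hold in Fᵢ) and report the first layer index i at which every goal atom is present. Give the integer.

F0 = init (4 atoms)
F1 = F0 ∪ {above(a), at(d), at(e), holds(e), linked(e), marked(a)}  (10 atoms)
goal ⊆ F1  ⇒  h_max = 1

1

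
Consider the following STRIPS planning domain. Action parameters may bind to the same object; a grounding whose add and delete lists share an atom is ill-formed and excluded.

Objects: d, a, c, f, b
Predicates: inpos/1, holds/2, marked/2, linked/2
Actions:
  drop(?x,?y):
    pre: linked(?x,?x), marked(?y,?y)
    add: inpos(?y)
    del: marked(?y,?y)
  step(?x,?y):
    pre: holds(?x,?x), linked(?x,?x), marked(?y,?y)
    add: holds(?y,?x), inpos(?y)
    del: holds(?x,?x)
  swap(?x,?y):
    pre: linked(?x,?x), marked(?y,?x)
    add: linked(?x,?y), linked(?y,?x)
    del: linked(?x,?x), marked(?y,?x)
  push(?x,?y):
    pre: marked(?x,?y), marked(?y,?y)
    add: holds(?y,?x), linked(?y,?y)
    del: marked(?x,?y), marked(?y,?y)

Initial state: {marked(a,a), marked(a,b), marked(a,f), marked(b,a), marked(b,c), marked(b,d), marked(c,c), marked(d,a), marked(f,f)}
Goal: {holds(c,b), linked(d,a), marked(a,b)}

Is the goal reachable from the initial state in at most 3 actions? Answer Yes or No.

1. push(a,a)  →  {holds(a,a), linked(a,a), marked(a,b), marked(a,f), marked(b,a), marked(b,c), marked(b,d), marked(c,c), marked(d,a), marked(f,f)}
2. swap(a,d)  →  {holds(a,a), linked(a,d), linked(d,a), marked(a,b), marked(a,f), marked(b,a), marked(b,c), marked(b,d), marked(c,c), marked(f,f)}
3. push(b,c)  →  {holds(a,a), holds(c,b), linked(a,d), linked(c,c), linked(d,a), marked(a,b), marked(a,f), marked(b,a), marked(b,d), marked(f,f)}
optimal plan length = 3; 3 ≤ 3

Yes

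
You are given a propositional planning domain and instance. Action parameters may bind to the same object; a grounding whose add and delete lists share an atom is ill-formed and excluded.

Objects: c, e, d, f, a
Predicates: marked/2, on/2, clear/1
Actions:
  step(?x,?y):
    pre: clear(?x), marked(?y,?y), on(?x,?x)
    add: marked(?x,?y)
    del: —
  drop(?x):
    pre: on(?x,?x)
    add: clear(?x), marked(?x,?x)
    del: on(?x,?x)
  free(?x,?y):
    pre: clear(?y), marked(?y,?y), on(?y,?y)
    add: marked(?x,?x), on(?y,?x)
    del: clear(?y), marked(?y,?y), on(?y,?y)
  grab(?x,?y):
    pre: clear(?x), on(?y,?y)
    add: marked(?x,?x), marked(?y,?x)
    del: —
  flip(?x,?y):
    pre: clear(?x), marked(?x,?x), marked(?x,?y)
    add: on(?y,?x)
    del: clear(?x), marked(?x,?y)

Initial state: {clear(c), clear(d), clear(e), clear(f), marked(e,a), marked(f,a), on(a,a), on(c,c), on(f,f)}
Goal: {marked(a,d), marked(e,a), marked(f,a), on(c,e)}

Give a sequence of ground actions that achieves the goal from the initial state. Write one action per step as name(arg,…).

grab(c,c); free(e,c); grab(d,a)

1. grab(c,c)  →  {clear(c), clear(d), clear(e), clear(f), marked(c,c), marked(e,a), marked(f,a), on(a,a), on(c,c), on(f,f)}
2. free(e,c)  →  {clear(d), clear(e), clear(f), marked(e,a), marked(e,e), marked(f,a), on(a,a), on(c,e), on(f,f)}
3. grab(d,a)  →  {clear(d), clear(e), clear(f), marked(a,d), marked(d,d), marked(e,a), marked(e,e), marked(f,a), on(a,a), on(c,e), on(f,f)}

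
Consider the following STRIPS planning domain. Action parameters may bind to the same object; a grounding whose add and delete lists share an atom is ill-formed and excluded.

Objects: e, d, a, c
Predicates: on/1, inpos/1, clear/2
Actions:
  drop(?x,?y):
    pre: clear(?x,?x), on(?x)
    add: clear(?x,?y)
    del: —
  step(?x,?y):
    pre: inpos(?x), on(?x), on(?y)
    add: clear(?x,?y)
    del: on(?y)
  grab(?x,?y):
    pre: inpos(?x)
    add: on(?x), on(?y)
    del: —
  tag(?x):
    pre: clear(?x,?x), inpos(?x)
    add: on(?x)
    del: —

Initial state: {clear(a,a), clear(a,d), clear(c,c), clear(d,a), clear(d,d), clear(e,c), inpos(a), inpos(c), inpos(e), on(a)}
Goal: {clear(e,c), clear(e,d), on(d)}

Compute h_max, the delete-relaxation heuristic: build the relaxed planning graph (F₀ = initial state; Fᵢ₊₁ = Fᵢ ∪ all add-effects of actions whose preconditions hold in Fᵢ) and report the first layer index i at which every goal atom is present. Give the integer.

F0 = init (10 atoms)
F1 = F0 ∪ {clear(a,c), clear(a,e), on(c), on(d), on(e)}  (15 atoms)
F2 = F1 ∪ {clear(c,a), clear(c,d), clear(c,e), clear(d,c), clear(d,e), clear(e,a), clear(e,d), clear(e,e)}  (23 atoms)
goal ⊆ F2  ⇒  h_max = 2

2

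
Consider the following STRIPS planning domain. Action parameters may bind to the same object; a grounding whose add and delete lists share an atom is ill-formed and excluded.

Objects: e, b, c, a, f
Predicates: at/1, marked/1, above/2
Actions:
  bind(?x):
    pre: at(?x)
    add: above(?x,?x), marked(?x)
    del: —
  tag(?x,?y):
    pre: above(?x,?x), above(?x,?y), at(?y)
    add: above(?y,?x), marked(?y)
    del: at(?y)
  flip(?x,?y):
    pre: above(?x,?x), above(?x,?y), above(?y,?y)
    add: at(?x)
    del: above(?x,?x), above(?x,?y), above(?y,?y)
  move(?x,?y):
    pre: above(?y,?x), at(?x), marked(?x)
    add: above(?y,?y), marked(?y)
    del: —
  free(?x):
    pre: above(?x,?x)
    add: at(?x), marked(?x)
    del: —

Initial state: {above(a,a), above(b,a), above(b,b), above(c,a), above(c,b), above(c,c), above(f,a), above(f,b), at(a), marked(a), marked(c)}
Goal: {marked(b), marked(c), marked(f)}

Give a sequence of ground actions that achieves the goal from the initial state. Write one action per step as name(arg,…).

move(a,b); move(a,f)

1. move(a,b)  →  {above(a,a), above(b,a), above(b,b), above(c,a), above(c,b), above(c,c), above(f,a), above(f,b), at(a), marked(a), marked(b), marked(c)}
2. move(a,f)  →  {above(a,a), above(b,a), above(b,b), above(c,a), above(c,b), above(c,c), above(f,a), above(f,b), above(f,f), at(a), marked(a), marked(b), marked(c), marked(f)}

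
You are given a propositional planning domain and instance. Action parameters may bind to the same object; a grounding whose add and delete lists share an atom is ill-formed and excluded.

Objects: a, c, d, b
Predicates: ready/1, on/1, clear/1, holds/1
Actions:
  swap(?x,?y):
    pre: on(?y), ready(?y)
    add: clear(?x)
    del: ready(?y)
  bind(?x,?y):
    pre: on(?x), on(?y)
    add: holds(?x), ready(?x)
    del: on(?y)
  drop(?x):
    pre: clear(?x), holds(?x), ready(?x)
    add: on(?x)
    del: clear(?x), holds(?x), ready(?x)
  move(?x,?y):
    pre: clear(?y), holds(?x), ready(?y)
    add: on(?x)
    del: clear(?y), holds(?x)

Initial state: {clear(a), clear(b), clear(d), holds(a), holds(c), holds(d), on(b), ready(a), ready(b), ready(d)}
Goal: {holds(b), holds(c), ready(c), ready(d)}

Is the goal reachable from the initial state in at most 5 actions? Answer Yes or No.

Yes

1. bind(b,b)  →  {clear(a), clear(b), clear(d), holds(a), holds(b), holds(c), holds(d), ready(a), ready(b), ready(d)}
2. move(c,a)  →  {clear(b), clear(d), holds(a), holds(b), holds(d), on(c), ready(a), ready(b), ready(d)}
3. bind(c,c)  →  {clear(b), clear(d), holds(a), holds(b), holds(c), holds(d), ready(a), ready(b), ready(c), ready(d)}
optimal plan length = 3; 3 ≤ 5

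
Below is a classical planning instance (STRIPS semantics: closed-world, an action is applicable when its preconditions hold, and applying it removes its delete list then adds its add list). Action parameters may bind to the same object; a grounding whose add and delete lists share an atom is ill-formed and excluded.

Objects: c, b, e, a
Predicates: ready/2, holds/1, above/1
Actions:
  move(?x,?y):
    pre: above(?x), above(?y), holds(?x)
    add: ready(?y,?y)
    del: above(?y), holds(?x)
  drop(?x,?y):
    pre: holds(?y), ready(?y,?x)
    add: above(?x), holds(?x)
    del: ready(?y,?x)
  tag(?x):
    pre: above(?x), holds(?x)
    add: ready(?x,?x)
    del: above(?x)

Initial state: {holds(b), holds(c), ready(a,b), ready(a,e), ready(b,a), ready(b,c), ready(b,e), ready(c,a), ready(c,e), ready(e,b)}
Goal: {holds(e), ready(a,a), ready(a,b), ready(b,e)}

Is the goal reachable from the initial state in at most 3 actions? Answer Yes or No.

Yes

1. drop(e,c)  →  {above(e), holds(b), holds(c), holds(e), ready(a,b), ready(a,e), ready(b,a), ready(b,c), ready(b,e), ready(c,a), ready(e,b)}
2. drop(a,c)  →  {above(a), above(e), holds(a), holds(b), holds(c), holds(e), ready(a,b), ready(a,e), ready(b,a), ready(b,c), ready(b,e), ready(e,b)}
3. move(a,a)  →  {above(e), holds(b), holds(c), holds(e), ready(a,a), ready(a,b), ready(a,e), ready(b,a), ready(b,c), ready(b,e), ready(e,b)}
optimal plan length = 3; 3 ≤ 3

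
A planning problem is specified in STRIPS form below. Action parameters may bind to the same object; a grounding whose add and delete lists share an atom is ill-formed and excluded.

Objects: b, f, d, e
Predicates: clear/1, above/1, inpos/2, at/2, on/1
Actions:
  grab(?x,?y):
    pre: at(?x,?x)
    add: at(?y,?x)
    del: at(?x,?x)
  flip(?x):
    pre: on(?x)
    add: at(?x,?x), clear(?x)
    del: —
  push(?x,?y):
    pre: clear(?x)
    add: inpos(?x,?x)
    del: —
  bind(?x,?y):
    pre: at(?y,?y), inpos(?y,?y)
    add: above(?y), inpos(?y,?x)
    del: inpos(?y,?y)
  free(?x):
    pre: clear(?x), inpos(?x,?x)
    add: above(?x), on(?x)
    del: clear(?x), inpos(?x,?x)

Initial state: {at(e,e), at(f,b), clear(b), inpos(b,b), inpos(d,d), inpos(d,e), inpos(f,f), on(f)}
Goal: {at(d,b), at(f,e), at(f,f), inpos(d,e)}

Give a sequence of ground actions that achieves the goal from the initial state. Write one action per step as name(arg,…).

1. grab(e,f)  →  {at(f,b), at(f,e), clear(b), inpos(b,b), inpos(d,d), inpos(d,e), inpos(f,f), on(f)}
2. flip(f)  →  {at(f,b), at(f,e), at(f,f), clear(b), clear(f), inpos(b,b), inpos(d,d), inpos(d,e), inpos(f,f), on(f)}
3. free(b)  →  {above(b), at(f,b), at(f,e), at(f,f), clear(f), inpos(d,d), inpos(d,e), inpos(f,f), on(b), on(f)}
4. flip(b)  →  {above(b), at(b,b), at(f,b), at(f,e), at(f,f), clear(b), clear(f), inpos(d,d), inpos(d,e), inpos(f,f), on(b), on(f)}
5. grab(b,d)  →  {above(b), at(d,b), at(f,b), at(f,e), at(f,f), clear(b), clear(f), inpos(d,d), inpos(d,e), inpos(f,f), on(b), on(f)}

grab(e,f); flip(f); free(b); flip(b); grab(b,d)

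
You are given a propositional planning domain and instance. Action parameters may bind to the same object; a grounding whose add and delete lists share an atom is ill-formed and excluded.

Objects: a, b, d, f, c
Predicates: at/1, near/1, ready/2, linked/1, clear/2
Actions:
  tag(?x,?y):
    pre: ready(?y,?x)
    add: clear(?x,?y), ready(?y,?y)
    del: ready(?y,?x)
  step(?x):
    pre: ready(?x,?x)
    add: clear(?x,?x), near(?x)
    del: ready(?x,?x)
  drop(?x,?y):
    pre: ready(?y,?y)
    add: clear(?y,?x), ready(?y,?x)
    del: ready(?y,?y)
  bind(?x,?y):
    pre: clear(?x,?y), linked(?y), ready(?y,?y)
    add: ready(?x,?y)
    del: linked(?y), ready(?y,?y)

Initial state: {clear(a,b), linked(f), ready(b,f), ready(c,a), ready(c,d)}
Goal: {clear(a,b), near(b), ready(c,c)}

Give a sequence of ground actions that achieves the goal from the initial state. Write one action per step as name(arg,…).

tag(a,c); tag(f,b); step(b)

1. tag(a,c)  →  {clear(a,b), clear(a,c), linked(f), ready(b,f), ready(c,c), ready(c,d)}
2. tag(f,b)  →  {clear(a,b), clear(a,c), clear(f,b), linked(f), ready(b,b), ready(c,c), ready(c,d)}
3. step(b)  →  {clear(a,b), clear(a,c), clear(b,b), clear(f,b), linked(f), near(b), ready(c,c), ready(c,d)}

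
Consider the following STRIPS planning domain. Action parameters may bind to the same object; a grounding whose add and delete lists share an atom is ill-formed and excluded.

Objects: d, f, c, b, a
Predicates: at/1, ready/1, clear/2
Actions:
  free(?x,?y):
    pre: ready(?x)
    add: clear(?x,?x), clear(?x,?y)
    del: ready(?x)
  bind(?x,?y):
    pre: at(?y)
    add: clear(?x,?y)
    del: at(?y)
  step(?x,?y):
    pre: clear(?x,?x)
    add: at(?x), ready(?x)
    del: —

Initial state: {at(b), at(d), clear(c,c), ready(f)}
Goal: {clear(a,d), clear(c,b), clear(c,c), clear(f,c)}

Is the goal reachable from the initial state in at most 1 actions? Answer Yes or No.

No

1. free(f,c)  →  {at(b), at(d), clear(c,c), clear(f,c), clear(f,f)}
2. bind(c,b)  →  {at(d), clear(c,b), clear(c,c), clear(f,c), clear(f,f)}
3. bind(a,d)  →  {clear(a,d), clear(c,b), clear(c,c), clear(f,c), clear(f,f)}
optimal plan length = 3; 3 > 1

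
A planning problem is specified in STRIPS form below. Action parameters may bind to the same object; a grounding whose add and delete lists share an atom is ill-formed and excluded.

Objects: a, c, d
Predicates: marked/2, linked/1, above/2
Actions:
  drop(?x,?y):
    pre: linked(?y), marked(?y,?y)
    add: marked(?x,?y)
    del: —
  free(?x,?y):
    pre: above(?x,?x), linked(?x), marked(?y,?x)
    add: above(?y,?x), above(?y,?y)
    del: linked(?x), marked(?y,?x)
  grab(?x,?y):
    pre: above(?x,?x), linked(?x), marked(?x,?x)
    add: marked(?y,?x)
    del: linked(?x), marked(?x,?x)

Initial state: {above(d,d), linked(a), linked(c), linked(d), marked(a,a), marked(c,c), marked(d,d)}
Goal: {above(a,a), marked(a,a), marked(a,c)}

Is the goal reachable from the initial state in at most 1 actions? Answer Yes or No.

No

1. drop(a,c)  →  {above(d,d), linked(a), linked(c), linked(d), marked(a,a), marked(a,c), marked(c,c), marked(d,d)}
2. drop(a,d)  →  {above(d,d), linked(a), linked(c), linked(d), marked(a,a), marked(a,c), marked(a,d), marked(c,c), marked(d,d)}
3. free(d,a)  →  {above(a,a), above(a,d), above(d,d), linked(a), linked(c), marked(a,a), marked(a,c), marked(c,c), marked(d,d)}
optimal plan length = 3; 3 > 1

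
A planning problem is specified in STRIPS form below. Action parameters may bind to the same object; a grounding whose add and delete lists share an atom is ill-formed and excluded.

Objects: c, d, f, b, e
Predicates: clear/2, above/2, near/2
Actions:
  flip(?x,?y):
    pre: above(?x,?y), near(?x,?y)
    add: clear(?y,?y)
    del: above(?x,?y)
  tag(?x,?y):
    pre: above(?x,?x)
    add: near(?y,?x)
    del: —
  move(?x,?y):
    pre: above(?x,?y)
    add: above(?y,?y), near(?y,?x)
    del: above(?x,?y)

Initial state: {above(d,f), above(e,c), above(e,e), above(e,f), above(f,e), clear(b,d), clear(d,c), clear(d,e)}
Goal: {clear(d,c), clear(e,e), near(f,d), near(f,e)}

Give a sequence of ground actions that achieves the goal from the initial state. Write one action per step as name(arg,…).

1. tag(e,f)  →  {above(d,f), above(e,c), above(e,e), above(e,f), above(f,e), clear(b,d), clear(d,c), clear(d,e), near(f,e)}
2. flip(f,e)  →  {above(d,f), above(e,c), above(e,e), above(e,f), clear(b,d), clear(d,c), clear(d,e), clear(e,e), near(f,e)}
3. move(d,f)  →  {above(e,c), above(e,e), above(e,f), above(f,f), clear(b,d), clear(d,c), clear(d,e), clear(e,e), near(f,d), near(f,e)}

tag(e,f); flip(f,e); move(d,f)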